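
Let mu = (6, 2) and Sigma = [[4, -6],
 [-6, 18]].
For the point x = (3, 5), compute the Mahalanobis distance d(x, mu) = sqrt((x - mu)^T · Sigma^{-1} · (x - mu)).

Step 1 — centre the observation: (x - mu) = (-3, 3).

Step 2 — invert Sigma. det(Sigma) = 4·18 - (-6)² = 36.
  Sigma^{-1} = (1/det) · [[d, -b], [-b, a]] = [[0.5, 0.1667],
 [0.1667, 0.1111]].

Step 3 — form the quadratic (x - mu)^T · Sigma^{-1} · (x - mu):
  Sigma^{-1} · (x - mu) = (-1, -0.1667).
  (x - mu)^T · [Sigma^{-1} · (x - mu)] = (-3)·(-1) + (3)·(-0.1667) = 2.5.

Step 4 — take square root: d = √(2.5) ≈ 1.5811.

d(x, mu) = √(2.5) ≈ 1.5811


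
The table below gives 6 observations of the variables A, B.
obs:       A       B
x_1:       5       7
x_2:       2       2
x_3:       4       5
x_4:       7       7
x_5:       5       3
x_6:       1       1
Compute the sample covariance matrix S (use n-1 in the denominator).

Step 1 — column means:
  mean(A) = (5 + 2 + 4 + 7 + 5 + 1) / 6 = 24/6 = 4
  mean(B) = (7 + 2 + 5 + 7 + 3 + 1) / 6 = 25/6 = 4.1667

Step 2 — sample covariance S[i,j] = (1/(n-1)) · Σ_k (x_{k,i} - mean_i) · (x_{k,j} - mean_j), with n-1 = 5.
  S[A,A] = ((1)·(1) + (-2)·(-2) + (0)·(0) + (3)·(3) + (1)·(1) + (-3)·(-3)) / 5 = 24/5 = 4.8
  S[A,B] = ((1)·(2.8333) + (-2)·(-2.1667) + (0)·(0.8333) + (3)·(2.8333) + (1)·(-1.1667) + (-3)·(-3.1667)) / 5 = 24/5 = 4.8
  S[B,B] = ((2.8333)·(2.8333) + (-2.1667)·(-2.1667) + (0.8333)·(0.8333) + (2.8333)·(2.8333) + (-1.1667)·(-1.1667) + (-3.1667)·(-3.1667)) / 5 = 32.8333/5 = 6.5667

S is symmetric (S[j,i] = S[i,j]). Assembling:

S = [[4.8, 4.8],
 [4.8, 6.5667]]


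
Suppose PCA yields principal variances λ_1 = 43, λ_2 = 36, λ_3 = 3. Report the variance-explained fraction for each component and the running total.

Step 1 — total variance = trace(Sigma) = Σ λ_i = 43 + 36 + 3 = 82.

Step 2 — fraction explained by component i = λ_i / Σ λ:
  PC1: 43/82 = 0.5244
  PC2: 36/82 = 0.439
  PC3: 3/82 = 0.0366

Step 3 — cumulative fraction after k components = (λ_1 + ... + λ_k) / Σ λ:
  k = 1: 43/82 = 0.5244
  k = 2: (43 + 36)/82 = 79/82 = 0.9634
  k = 3: (43 + 36 + 3)/82 = 82/82 = 1

Summary (fraction, with percent):

explained: PC1 0.5244 (52.44%), PC2 0.439 (43.9%), PC3 0.0366 (3.66%);  cumulative: 0.5244, 0.9634, 1


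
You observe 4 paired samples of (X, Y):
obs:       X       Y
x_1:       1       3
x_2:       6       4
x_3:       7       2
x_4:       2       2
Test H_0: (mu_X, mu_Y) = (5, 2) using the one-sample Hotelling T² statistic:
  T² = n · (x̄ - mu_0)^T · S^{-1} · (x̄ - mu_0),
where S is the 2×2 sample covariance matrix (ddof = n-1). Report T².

Step 1 — sample mean vector:
  mean(X) = (1 + 6 + 7 + 2) / 4 = 16/4 = 4
  mean(Y) = (3 + 4 + 2 + 2) / 4 = 11/4 = 2.75
  x̄ = (4, 2.75),  deviation x̄ - mu_0 = (4, 2.75) - (5, 2) = (-1, 0.75).

Step 2 — sample covariance matrix, S[i,j] = (1/(n-1)) · Σ_k (x_{k,i} - mean_i) · (x_{k,j} - mean_j), divisor n-1 = 3:
  S[X,X] = ((-3)·(-3) + (2)·(2) + (3)·(3) + (-2)·(-2)) / 3 = 26/3 = 8.6667
  S[X,Y] = ((-3)·(0.25) + (2)·(1.25) + (3)·(-0.75) + (-2)·(-0.75)) / 3 = 1/3 = 0.3333
  S[Y,Y] = ((0.25)·(0.25) + (1.25)·(1.25) + (-0.75)·(-0.75) + (-0.75)·(-0.75)) / 3 = 2.75/3 = 0.9167
  S = [[8.6667, 0.3333],
 [0.3333, 0.9167]].

Step 3 — invert S. det(S) = 8.6667·0.9167 - (0.3333)² = 7.8333.
  S^{-1} = (1/det) · [[d, -b], [-b, a]] = [[0.117, -0.0426],
 [-0.0426, 1.1064]].

Step 4 — quadratic form (x̄ - mu_0)^T · S^{-1} · (x̄ - mu_0):
  S^{-1} · (x̄ - mu_0) = (-0.1489, 0.8723),
  (x̄ - mu_0)^T · [...] = (-1)·(-0.1489) + (0.75)·(0.8723) = 0.8032.

Step 5 — scale by n: T² = 4 · 0.8032 = 3.2128.

T² ≈ 3.2128


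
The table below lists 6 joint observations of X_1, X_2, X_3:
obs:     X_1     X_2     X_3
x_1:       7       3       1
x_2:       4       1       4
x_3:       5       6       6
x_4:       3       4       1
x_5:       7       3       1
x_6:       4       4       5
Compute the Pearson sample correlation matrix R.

Step 1 — column means:
  mean(X_1) = (7 + 4 + 5 + 3 + 7 + 4) / 6 = 30/6 = 5
  mean(X_2) = (3 + 1 + 6 + 4 + 3 + 4) / 6 = 21/6 = 3.5
  mean(X_3) = (1 + 4 + 6 + 1 + 1 + 5) / 6 = 18/6 = 3

Step 2 — sample variances and covariances s[i,j] = (1/(n-1)) · Σ_k (x_{k,i} - mean_i) · (x_{k,j} - mean_j), with n-1 = 5:
  s[X_1,X_1] = ((2)·(2) + (-1)·(-1) + (0)·(0) + (-2)·(-2) + (2)·(2) + (-1)·(-1)) / 5 = 14/5 = 2.8
  s[X_1,X_2] = ((2)·(-0.5) + (-1)·(-2.5) + (0)·(2.5) + (-2)·(0.5) + (2)·(-0.5) + (-1)·(0.5)) / 5 = -1/5 = -0.2
  s[X_1,X_3] = ((2)·(-2) + (-1)·(1) + (0)·(3) + (-2)·(-2) + (2)·(-2) + (-1)·(2)) / 5 = -7/5 = -1.4
  s[X_2,X_2] = ((-0.5)·(-0.5) + (-2.5)·(-2.5) + (2.5)·(2.5) + (0.5)·(0.5) + (-0.5)·(-0.5) + (0.5)·(0.5)) / 5 = 13.5/5 = 2.7
  s[X_2,X_3] = ((-0.5)·(-2) + (-2.5)·(1) + (2.5)·(3) + (0.5)·(-2) + (-0.5)·(-2) + (0.5)·(2)) / 5 = 7/5 = 1.4
  s[X_3,X_3] = ((-2)·(-2) + (1)·(1) + (3)·(3) + (-2)·(-2) + (-2)·(-2) + (2)·(2)) / 5 = 26/5 = 5.2
  Sample standard deviations s_i = √(s[i,i]):
  s(X_1) = √(2.8) = 1.6733
  s(X_2) = √(2.7) = 1.6432
  s(X_3) = √(5.2) = 2.2804

Step 3 — r_{ij} = s_{ij} / (s_i · s_j):
  r[X_1,X_1] = 1 (diagonal).
  r[X_1,X_2] = -0.2 / (1.6733 · 1.6432) = -0.2 / 2.7495 = -0.0727
  r[X_1,X_3] = -1.4 / (1.6733 · 2.2804) = -1.4 / 3.8158 = -0.3669
  r[X_2,X_2] = 1 (diagonal).
  r[X_2,X_3] = 1.4 / (1.6432 · 2.2804) = 1.4 / 3.747 = 0.3736
  r[X_3,X_3] = 1 (diagonal).

R is symmetric with unit diagonal. Assembling:

R = [[1, -0.0727, -0.3669],
 [-0.0727, 1, 0.3736],
 [-0.3669, 0.3736, 1]]


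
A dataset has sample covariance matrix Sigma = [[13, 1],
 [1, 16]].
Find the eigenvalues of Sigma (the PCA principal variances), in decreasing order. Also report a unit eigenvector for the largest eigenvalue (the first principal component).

Step 1 — characteristic polynomial of 2×2 Sigma:
  det(Sigma - λI) = λ² - trace · λ + det = 0.
  trace = 13 + 16 = 29, det = 13·16 - (1)² = 207.
Step 2 — discriminant:
  Δ = trace² - 4·det = 841 - 828 = 13.
Step 3 — eigenvalues:
  λ = (trace ± √Δ)/2 = (29 ± 3.6056)/2,
  λ_1 = 16.3028,  λ_2 = 12.6972.

Step 4 — unit eigenvector for λ_1: solve (Sigma - λ_1 I)v = 0. First row:
  (13 - 16.3028)·v_x + (1)·v_y = 0, i.e. (-3.3028)·v_x + (1)·v_y = 0,
  so v ∝ (b, λ_1 - a) = (1, 3.3028) = u.
  ||u|| = √((1)² + (3.3028)²) = √(11.9083) ≈ 3.4508,
  v_1 = u/||u|| ≈ (0.2898, 0.9571) (||v_1|| = 1).

λ_1 = 16.3028,  λ_2 = 12.6972;  v_1 ≈ (0.2898, 0.9571)


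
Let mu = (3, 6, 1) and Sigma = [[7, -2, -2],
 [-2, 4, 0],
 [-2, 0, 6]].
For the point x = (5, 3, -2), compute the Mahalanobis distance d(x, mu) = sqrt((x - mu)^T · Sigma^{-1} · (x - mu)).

Step 1 — centre the observation: (x - mu) = (2, -3, -3).

Step 2 — invert Sigma (cofactor / det for 3×3, or solve directly):
  Sigma^{-1} = [[0.1875, 0.0937, 0.0625],
 [0.0937, 0.2969, 0.0312],
 [0.0625, 0.0312, 0.1875]].

Step 3 — form the quadratic (x - mu)^T · Sigma^{-1} · (x - mu):
  Sigma^{-1} · (x - mu) = (-0.0937, -0.7969, -0.5312).
  (x - mu)^T · [Sigma^{-1} · (x - mu)] = (2)·(-0.0937) + (-3)·(-0.7969) + (-3)·(-0.5312) = 3.7969.

Step 4 — take square root: d = √(3.7969) ≈ 1.9486.

d(x, mu) = √(3.7969) ≈ 1.9486


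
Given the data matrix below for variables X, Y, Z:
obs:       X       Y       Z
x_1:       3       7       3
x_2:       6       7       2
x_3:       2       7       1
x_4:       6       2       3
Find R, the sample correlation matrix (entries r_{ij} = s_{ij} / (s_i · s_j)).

Step 1 — column means:
  mean(X) = (3 + 6 + 2 + 6) / 4 = 17/4 = 4.25
  mean(Y) = (7 + 7 + 7 + 2) / 4 = 23/4 = 5.75
  mean(Z) = (3 + 2 + 1 + 3) / 4 = 9/4 = 2.25

Step 2 — sample variances and covariances s[i,j] = (1/(n-1)) · Σ_k (x_{k,i} - mean_i) · (x_{k,j} - mean_j), with n-1 = 3:
  s[X,X] = ((-1.25)·(-1.25) + (1.75)·(1.75) + (-2.25)·(-2.25) + (1.75)·(1.75)) / 3 = 12.75/3 = 4.25
  s[X,Y] = ((-1.25)·(1.25) + (1.75)·(1.25) + (-2.25)·(1.25) + (1.75)·(-3.75)) / 3 = -8.75/3 = -2.9167
  s[X,Z] = ((-1.25)·(0.75) + (1.75)·(-0.25) + (-2.25)·(-1.25) + (1.75)·(0.75)) / 3 = 2.75/3 = 0.9167
  s[Y,Y] = ((1.25)·(1.25) + (1.25)·(1.25) + (1.25)·(1.25) + (-3.75)·(-3.75)) / 3 = 18.75/3 = 6.25
  s[Y,Z] = ((1.25)·(0.75) + (1.25)·(-0.25) + (1.25)·(-1.25) + (-3.75)·(0.75)) / 3 = -3.75/3 = -1.25
  s[Z,Z] = ((0.75)·(0.75) + (-0.25)·(-0.25) + (-1.25)·(-1.25) + (0.75)·(0.75)) / 3 = 2.75/3 = 0.9167
  Sample standard deviations s_i = √(s[i,i]):
  s(X) = √(4.25) = 2.0616
  s(Y) = √(6.25) = 2.5
  s(Z) = √(0.9167) = 0.9574

Step 3 — r_{ij} = s_{ij} / (s_i · s_j):
  r[X,X] = 1 (diagonal).
  r[X,Y] = -2.9167 / (2.0616 · 2.5) = -2.9167 / 5.1539 = -0.5659
  r[X,Z] = 0.9167 / (2.0616 · 0.9574) = 0.9167 / 1.9738 = 0.4644
  r[Y,Y] = 1 (diagonal).
  r[Y,Z] = -1.25 / (2.5 · 0.9574) = -1.25 / 2.3936 = -0.5222
  r[Z,Z] = 1 (diagonal).

R is symmetric with unit diagonal. Assembling:

R = [[1, -0.5659, 0.4644],
 [-0.5659, 1, -0.5222],
 [0.4644, -0.5222, 1]]


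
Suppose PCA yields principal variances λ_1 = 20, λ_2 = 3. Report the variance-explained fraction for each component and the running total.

Step 1 — total variance = trace(Sigma) = Σ λ_i = 20 + 3 = 23.

Step 2 — fraction explained by component i = λ_i / Σ λ:
  PC1: 20/23 = 0.8696
  PC2: 3/23 = 0.1304

Step 3 — cumulative fraction after k components = (λ_1 + ... + λ_k) / Σ λ:
  k = 1: 20/23 = 0.8696
  k = 2: (20 + 3)/23 = 23/23 = 1

Summary (fraction, with percent):

explained: PC1 0.8696 (86.96%), PC2 0.1304 (13.04%);  cumulative: 0.8696, 1


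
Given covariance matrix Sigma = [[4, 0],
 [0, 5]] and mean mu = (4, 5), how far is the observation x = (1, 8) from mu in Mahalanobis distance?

Step 1 — centre the observation: (x - mu) = (-3, 3).

Step 2 — invert Sigma. det(Sigma) = 4·5 - (0)² = 20.
  Sigma^{-1} = (1/det) · [[d, -b], [-b, a]] = [[0.25, 0],
 [0, 0.2]].

Step 3 — form the quadratic (x - mu)^T · Sigma^{-1} · (x - mu):
  Sigma^{-1} · (x - mu) = (-0.75, 0.6).
  (x - mu)^T · [Sigma^{-1} · (x - mu)] = (-3)·(-0.75) + (3)·(0.6) = 4.05.

Step 4 — take square root: d = √(4.05) ≈ 2.0125.

d(x, mu) = √(4.05) ≈ 2.0125


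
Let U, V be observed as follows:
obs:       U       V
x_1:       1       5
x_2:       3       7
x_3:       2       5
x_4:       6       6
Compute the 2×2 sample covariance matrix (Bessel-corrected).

Step 1 — column means:
  mean(U) = (1 + 3 + 2 + 6) / 4 = 12/4 = 3
  mean(V) = (5 + 7 + 5 + 6) / 4 = 23/4 = 5.75

Step 2 — sample covariance S[i,j] = (1/(n-1)) · Σ_k (x_{k,i} - mean_i) · (x_{k,j} - mean_j), with n-1 = 3.
  S[U,U] = ((-2)·(-2) + (0)·(0) + (-1)·(-1) + (3)·(3)) / 3 = 14/3 = 4.6667
  S[U,V] = ((-2)·(-0.75) + (0)·(1.25) + (-1)·(-0.75) + (3)·(0.25)) / 3 = 3/3 = 1
  S[V,V] = ((-0.75)·(-0.75) + (1.25)·(1.25) + (-0.75)·(-0.75) + (0.25)·(0.25)) / 3 = 2.75/3 = 0.9167

S is symmetric (S[j,i] = S[i,j]). Assembling:

S = [[4.6667, 1],
 [1, 0.9167]]


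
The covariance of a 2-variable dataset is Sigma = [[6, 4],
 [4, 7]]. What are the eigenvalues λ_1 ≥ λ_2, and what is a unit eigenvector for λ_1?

Step 1 — characteristic polynomial of 2×2 Sigma:
  det(Sigma - λI) = λ² - trace · λ + det = 0.
  trace = 6 + 7 = 13, det = 6·7 - (4)² = 26.
Step 2 — discriminant:
  Δ = trace² - 4·det = 169 - 104 = 65.
Step 3 — eigenvalues:
  λ = (trace ± √Δ)/2 = (13 ± 8.0623)/2,
  λ_1 = 10.5311,  λ_2 = 2.4689.

Step 4 — unit eigenvector for λ_1: solve (Sigma - λ_1 I)v = 0. First row:
  (6 - 10.5311)·v_x + (4)·v_y = 0, i.e. (-4.5311)·v_x + (4)·v_y = 0,
  so v ∝ (b, λ_1 - a) = (4, 4.5311) = u.
  ||u|| = √((4)² + (4.5311)²) = √(36.5311) ≈ 6.0441,
  v_1 = u/||u|| ≈ (0.6618, 0.7497) (||v_1|| = 1).

λ_1 = 10.5311,  λ_2 = 2.4689;  v_1 ≈ (0.6618, 0.7497)


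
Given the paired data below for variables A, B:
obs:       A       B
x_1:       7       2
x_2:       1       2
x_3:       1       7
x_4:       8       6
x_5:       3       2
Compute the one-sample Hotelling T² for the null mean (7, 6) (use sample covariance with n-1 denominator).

Step 1 — sample mean vector:
  mean(A) = (7 + 1 + 1 + 8 + 3) / 5 = 20/5 = 4
  mean(B) = (2 + 2 + 7 + 6 + 2) / 5 = 19/5 = 3.8
  x̄ = (4, 3.8),  deviation x̄ - mu_0 = (4, 3.8) - (7, 6) = (-3, -2.2).

Step 2 — sample covariance matrix, S[i,j] = (1/(n-1)) · Σ_k (x_{k,i} - mean_i) · (x_{k,j} - mean_j), divisor n-1 = 4:
  S[A,A] = ((3)·(3) + (-3)·(-3) + (-3)·(-3) + (4)·(4) + (-1)·(-1)) / 4 = 44/4 = 11
  S[A,B] = ((3)·(-1.8) + (-3)·(-1.8) + (-3)·(3.2) + (4)·(2.2) + (-1)·(-1.8)) / 4 = 1/4 = 0.25
  S[B,B] = ((-1.8)·(-1.8) + (-1.8)·(-1.8) + (3.2)·(3.2) + (2.2)·(2.2) + (-1.8)·(-1.8)) / 4 = 24.8/4 = 6.2
  S = [[11, 0.25],
 [0.25, 6.2]].

Step 3 — invert S. det(S) = 11·6.2 - (0.25)² = 68.1375.
  S^{-1} = (1/det) · [[d, -b], [-b, a]] = [[0.091, -0.0037],
 [-0.0037, 0.1614]].

Step 4 — quadratic form (x̄ - mu_0)^T · S^{-1} · (x̄ - mu_0):
  S^{-1} · (x̄ - mu_0) = (-0.2649, -0.3442),
  (x̄ - mu_0)^T · [...] = (-3)·(-0.2649) + (-2.2)·(-0.3442) = 1.5519.

Step 5 — scale by n: T² = 5 · 1.5519 = 7.7593.

T² ≈ 7.7593


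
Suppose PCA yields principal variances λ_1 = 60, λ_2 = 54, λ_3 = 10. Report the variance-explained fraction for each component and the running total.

Step 1 — total variance = trace(Sigma) = Σ λ_i = 60 + 54 + 10 = 124.

Step 2 — fraction explained by component i = λ_i / Σ λ:
  PC1: 60/124 = 0.4839
  PC2: 54/124 = 0.4355
  PC3: 10/124 = 0.0806

Step 3 — cumulative fraction after k components = (λ_1 + ... + λ_k) / Σ λ:
  k = 1: 60/124 = 0.4839
  k = 2: (60 + 54)/124 = 114/124 = 0.9194
  k = 3: (60 + 54 + 10)/124 = 124/124 = 1

Summary (fraction, with percent):

explained: PC1 0.4839 (48.39%), PC2 0.4355 (43.55%), PC3 0.0806 (8.06%);  cumulative: 0.4839, 0.9194, 1


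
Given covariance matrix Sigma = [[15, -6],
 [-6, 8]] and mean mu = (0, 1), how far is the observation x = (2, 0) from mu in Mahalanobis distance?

Step 1 — centre the observation: (x - mu) = (2, -1).

Step 2 — invert Sigma. det(Sigma) = 15·8 - (-6)² = 84.
  Sigma^{-1} = (1/det) · [[d, -b], [-b, a]] = [[0.0952, 0.0714],
 [0.0714, 0.1786]].

Step 3 — form the quadratic (x - mu)^T · Sigma^{-1} · (x - mu):
  Sigma^{-1} · (x - mu) = (0.119, -0.0357).
  (x - mu)^T · [Sigma^{-1} · (x - mu)] = (2)·(0.119) + (-1)·(-0.0357) = 0.2738.

Step 4 — take square root: d = √(0.2738) ≈ 0.5233.

d(x, mu) = √(0.2738) ≈ 0.5233


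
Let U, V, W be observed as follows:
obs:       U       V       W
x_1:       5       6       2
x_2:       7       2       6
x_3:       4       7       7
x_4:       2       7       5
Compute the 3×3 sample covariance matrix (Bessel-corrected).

Step 1 — column means:
  mean(U) = (5 + 7 + 4 + 2) / 4 = 18/4 = 4.5
  mean(V) = (6 + 2 + 7 + 7) / 4 = 22/4 = 5.5
  mean(W) = (2 + 6 + 7 + 5) / 4 = 20/4 = 5

Step 2 — sample covariance S[i,j] = (1/(n-1)) · Σ_k (x_{k,i} - mean_i) · (x_{k,j} - mean_j), with n-1 = 3.
  S[U,U] = ((0.5)·(0.5) + (2.5)·(2.5) + (-0.5)·(-0.5) + (-2.5)·(-2.5)) / 3 = 13/3 = 4.3333
  S[U,V] = ((0.5)·(0.5) + (2.5)·(-3.5) + (-0.5)·(1.5) + (-2.5)·(1.5)) / 3 = -13/3 = -4.3333
  S[U,W] = ((0.5)·(-3) + (2.5)·(1) + (-0.5)·(2) + (-2.5)·(0)) / 3 = 0/3 = 0
  S[V,V] = ((0.5)·(0.5) + (-3.5)·(-3.5) + (1.5)·(1.5) + (1.5)·(1.5)) / 3 = 17/3 = 5.6667
  S[V,W] = ((0.5)·(-3) + (-3.5)·(1) + (1.5)·(2) + (1.5)·(0)) / 3 = -2/3 = -0.6667
  S[W,W] = ((-3)·(-3) + (1)·(1) + (2)·(2) + (0)·(0)) / 3 = 14/3 = 4.6667

S is symmetric (S[j,i] = S[i,j]). Assembling:

S = [[4.3333, -4.3333, 0],
 [-4.3333, 5.6667, -0.6667],
 [0, -0.6667, 4.6667]]


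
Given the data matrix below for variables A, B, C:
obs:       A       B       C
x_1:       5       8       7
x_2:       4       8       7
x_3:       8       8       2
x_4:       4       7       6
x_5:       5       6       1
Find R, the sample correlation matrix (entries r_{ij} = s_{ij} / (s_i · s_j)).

Step 1 — column means:
  mean(A) = (5 + 4 + 8 + 4 + 5) / 5 = 26/5 = 5.2
  mean(B) = (8 + 8 + 8 + 7 + 6) / 5 = 37/5 = 7.4
  mean(C) = (7 + 7 + 2 + 6 + 1) / 5 = 23/5 = 4.6

Step 2 — sample variances and covariances s[i,j] = (1/(n-1)) · Σ_k (x_{k,i} - mean_i) · (x_{k,j} - mean_j), with n-1 = 4:
  s[A,A] = ((-0.2)·(-0.2) + (-1.2)·(-1.2) + (2.8)·(2.8) + (-1.2)·(-1.2) + (-0.2)·(-0.2)) / 4 = 10.8/4 = 2.7
  s[A,B] = ((-0.2)·(0.6) + (-1.2)·(0.6) + (2.8)·(0.6) + (-1.2)·(-0.4) + (-0.2)·(-1.4)) / 4 = 1.6/4 = 0.4
  s[A,C] = ((-0.2)·(2.4) + (-1.2)·(2.4) + (2.8)·(-2.6) + (-1.2)·(1.4) + (-0.2)·(-3.6)) / 4 = -11.6/4 = -2.9
  s[B,B] = ((0.6)·(0.6) + (0.6)·(0.6) + (0.6)·(0.6) + (-0.4)·(-0.4) + (-1.4)·(-1.4)) / 4 = 3.2/4 = 0.8
  s[B,C] = ((0.6)·(2.4) + (0.6)·(2.4) + (0.6)·(-2.6) + (-0.4)·(1.4) + (-1.4)·(-3.6)) / 4 = 5.8/4 = 1.45
  s[C,C] = ((2.4)·(2.4) + (2.4)·(2.4) + (-2.6)·(-2.6) + (1.4)·(1.4) + (-3.6)·(-3.6)) / 4 = 33.2/4 = 8.3
  Sample standard deviations s_i = √(s[i,i]):
  s(A) = √(2.7) = 1.6432
  s(B) = √(0.8) = 0.8944
  s(C) = √(8.3) = 2.881

Step 3 — r_{ij} = s_{ij} / (s_i · s_j):
  r[A,A] = 1 (diagonal).
  r[A,B] = 0.4 / (1.6432 · 0.8944) = 0.4 / 1.4697 = 0.2722
  r[A,C] = -2.9 / (1.6432 · 2.881) = -2.9 / 4.7339 = -0.6126
  r[B,B] = 1 (diagonal).
  r[B,C] = 1.45 / (0.8944 · 2.881) = 1.45 / 2.5768 = 0.5627
  r[C,C] = 1 (diagonal).

R is symmetric with unit diagonal. Assembling:

R = [[1, 0.2722, -0.6126],
 [0.2722, 1, 0.5627],
 [-0.6126, 0.5627, 1]]


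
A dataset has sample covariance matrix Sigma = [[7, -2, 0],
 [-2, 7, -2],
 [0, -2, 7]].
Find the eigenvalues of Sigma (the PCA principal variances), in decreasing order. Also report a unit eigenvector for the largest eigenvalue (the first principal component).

Step 1 — characteristic polynomial p(λ) = det(λI - Sigma) = λ³ - tr·λ² + c_1·λ - det, where tr = trace, c_1 = sum of the principal 2×2 minors, det = det(Sigma):
  tr = 7 + 7 + 7 = 21,
  c_1 = (7·7 - (-2)²) + (7·7 - (0)²) + (7·7 - (-2)²) = 45 + 49 + 45 = 139,
  det = 7·(7·7 - (-2)²) - (-2)·((-2)·7 - (-2)·(0)) + (0)·((-2)·(-2) - 7·(0)) = 7·(45) - (-2)·(-14) + (0)·(4) = 287.
  So p(λ) = λ³ - 21λ² + 139λ - 287.
Step 2 — look for an integer root (rational root theorem: any rational root is an integer divisor of 287). Testing λ = 7:
  p(7) = 343 - 1029 + 973 - 287 = 0  ✓
  Dividing out (λ - 7): p(λ) = (λ - 7)(λ² - 14λ + 41).
Step 3 — remaining eigenvalues from the quadratic λ² - 14λ + 41 = 0:
  Δ = 14² - 4·41 = 196 - 164 = 32,  λ = (14 ± √32)/2 = (14 ± 5.6569)/2 ≈ 9.8284 or 4.1716.
  Sorted: λ_1 = 9.8284,  λ_2 = 7,  λ_3 = 4.1716  (check: sum = 21 = tr ✓).

Step 4 — unit eigenvector for λ_1 ≈ 9.8284: v spans the null space of (Sigma - λ_1 I), whose rows are
  r_1 = (-2.8284, -2, 0),  r_2 = (-2, -2.8284, -2),  r_3 = (0, -2, -2.8284).
  v is orthogonal to every row, so take v ∝ r_1 × r_2 = ((-2)·(-2) - (0)·(-2.8284), (0)·(-2) - (-2.8284)·(-2), (-2.8284)·(-2.8284) - (-2)·(-2)) ≈ (4, -5.6569, 4).
  Let u = (4, -5.6569, 4).
  ||u|| = √((4)² + (-5.6569)² + (4)²) = √(64) ≈ 8,  v_1 = u/||u|| ≈ (0.5, -0.7071, 0.5) (||v_1|| = 1).

λ_1 = 9.8284,  λ_2 = 7,  λ_3 = 4.1716;  v_1 ≈ (0.5, -0.7071, 0.5)


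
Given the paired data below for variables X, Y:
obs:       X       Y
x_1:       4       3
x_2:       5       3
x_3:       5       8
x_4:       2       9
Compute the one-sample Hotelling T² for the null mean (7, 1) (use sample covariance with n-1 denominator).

Step 1 — sample mean vector:
  mean(X) = (4 + 5 + 5 + 2) / 4 = 16/4 = 4
  mean(Y) = (3 + 3 + 8 + 9) / 4 = 23/4 = 5.75
  x̄ = (4, 5.75),  deviation x̄ - mu_0 = (4, 5.75) - (7, 1) = (-3, 4.75).

Step 2 — sample covariance matrix, S[i,j] = (1/(n-1)) · Σ_k (x_{k,i} - mean_i) · (x_{k,j} - mean_j), divisor n-1 = 3:
  S[X,X] = ((0)·(0) + (1)·(1) + (1)·(1) + (-2)·(-2)) / 3 = 6/3 = 2
  S[X,Y] = ((0)·(-2.75) + (1)·(-2.75) + (1)·(2.25) + (-2)·(3.25)) / 3 = -7/3 = -2.3333
  S[Y,Y] = ((-2.75)·(-2.75) + (-2.75)·(-2.75) + (2.25)·(2.25) + (3.25)·(3.25)) / 3 = 30.75/3 = 10.25
  S = [[2, -2.3333],
 [-2.3333, 10.25]].

Step 3 — invert S. det(S) = 2·10.25 - (-2.3333)² = 15.0556.
  S^{-1} = (1/det) · [[d, -b], [-b, a]] = [[0.6808, 0.155],
 [0.155, 0.1328]].

Step 4 — quadratic form (x̄ - mu_0)^T · S^{-1} · (x̄ - mu_0):
  S^{-1} · (x̄ - mu_0) = (-1.3063, 0.1661),
  (x̄ - mu_0)^T · [...] = (-3)·(-1.3063) + (4.75)·(0.1661) = 4.7076.

Step 5 — scale by n: T² = 4 · 4.7076 = 18.8303.

T² ≈ 18.8303


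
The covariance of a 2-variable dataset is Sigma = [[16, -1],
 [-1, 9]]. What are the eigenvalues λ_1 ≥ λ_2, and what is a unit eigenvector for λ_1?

Step 1 — characteristic polynomial of 2×2 Sigma:
  det(Sigma - λI) = λ² - trace · λ + det = 0.
  trace = 16 + 9 = 25, det = 16·9 - (-1)² = 143.
Step 2 — discriminant:
  Δ = trace² - 4·det = 625 - 572 = 53.
Step 3 — eigenvalues:
  λ = (trace ± √Δ)/2 = (25 ± 7.2801)/2,
  λ_1 = 16.1401,  λ_2 = 8.8599.

Step 4 — unit eigenvector for λ_1: solve (Sigma - λ_1 I)v = 0. First row:
  (16 - 16.1401)·v_x + (-1)·v_y = 0, i.e. (-0.1401)·v_x + (-1)·v_y = 0,
  so v ∝ (b, λ_1 - a) = (-1, 0.1401); multiply by -1 so the first entry is positive: u = (1, -0.1401).
  ||u|| = √((1)² + (-0.1401)²) = √(1.0196) ≈ 1.0098,
  v_1 = u/||u|| ≈ (0.9903, -0.1387) (||v_1|| = 1).

λ_1 = 16.1401,  λ_2 = 8.8599;  v_1 ≈ (0.9903, -0.1387)


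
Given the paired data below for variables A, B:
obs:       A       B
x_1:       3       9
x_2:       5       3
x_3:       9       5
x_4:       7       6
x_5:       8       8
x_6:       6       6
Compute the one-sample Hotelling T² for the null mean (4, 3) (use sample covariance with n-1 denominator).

Step 1 — sample mean vector:
  mean(A) = (3 + 5 + 9 + 7 + 8 + 6) / 6 = 38/6 = 6.3333
  mean(B) = (9 + 3 + 5 + 6 + 8 + 6) / 6 = 37/6 = 6.1667
  x̄ = (6.3333, 6.1667),  deviation x̄ - mu_0 = (6.3333, 6.1667) - (4, 3) = (2.3333, 3.1667).

Step 2 — sample covariance matrix, S[i,j] = (1/(n-1)) · Σ_k (x_{k,i} - mean_i) · (x_{k,j} - mean_j), divisor n-1 = 5:
  S[A,A] = ((-3.3333)·(-3.3333) + (-1.3333)·(-1.3333) + (2.6667)·(2.6667) + (0.6667)·(0.6667) + (1.6667)·(1.6667) + (-0.3333)·(-0.3333)) / 5 = 23.3333/5 = 4.6667
  S[A,B] = ((-3.3333)·(2.8333) + (-1.3333)·(-3.1667) + (2.6667)·(-1.1667) + (0.6667)·(-0.1667) + (1.6667)·(1.8333) + (-0.3333)·(-0.1667)) / 5 = -5.3333/5 = -1.0667
  S[B,B] = ((2.8333)·(2.8333) + (-3.1667)·(-3.1667) + (-1.1667)·(-1.1667) + (-0.1667)·(-0.1667) + (1.8333)·(1.8333) + (-0.1667)·(-0.1667)) / 5 = 22.8333/5 = 4.5667
  S = [[4.6667, -1.0667],
 [-1.0667, 4.5667]].

Step 3 — invert S. det(S) = 4.6667·4.5667 - (-1.0667)² = 20.1733.
  S^{-1} = (1/det) · [[d, -b], [-b, a]] = [[0.2264, 0.0529],
 [0.0529, 0.2313]].

Step 4 — quadratic form (x̄ - mu_0)^T · S^{-1} · (x̄ - mu_0):
  S^{-1} · (x̄ - mu_0) = (0.6956, 0.8559),
  (x̄ - mu_0)^T · [...] = (2.3333)·(0.6956) + (3.1667)·(0.8559) = 4.3336.

Step 5 — scale by n: T² = 6 · 4.3336 = 26.0013.

T² ≈ 26.0013


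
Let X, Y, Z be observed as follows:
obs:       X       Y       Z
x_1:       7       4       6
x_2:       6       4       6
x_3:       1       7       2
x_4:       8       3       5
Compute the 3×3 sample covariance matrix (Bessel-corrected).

Step 1 — column means:
  mean(X) = (7 + 6 + 1 + 8) / 4 = 22/4 = 5.5
  mean(Y) = (4 + 4 + 7 + 3) / 4 = 18/4 = 4.5
  mean(Z) = (6 + 6 + 2 + 5) / 4 = 19/4 = 4.75

Step 2 — sample covariance S[i,j] = (1/(n-1)) · Σ_k (x_{k,i} - mean_i) · (x_{k,j} - mean_j), with n-1 = 3.
  S[X,X] = ((1.5)·(1.5) + (0.5)·(0.5) + (-4.5)·(-4.5) + (2.5)·(2.5)) / 3 = 29/3 = 9.6667
  S[X,Y] = ((1.5)·(-0.5) + (0.5)·(-0.5) + (-4.5)·(2.5) + (2.5)·(-1.5)) / 3 = -16/3 = -5.3333
  S[X,Z] = ((1.5)·(1.25) + (0.5)·(1.25) + (-4.5)·(-2.75) + (2.5)·(0.25)) / 3 = 15.5/3 = 5.1667
  S[Y,Y] = ((-0.5)·(-0.5) + (-0.5)·(-0.5) + (2.5)·(2.5) + (-1.5)·(-1.5)) / 3 = 9/3 = 3
  S[Y,Z] = ((-0.5)·(1.25) + (-0.5)·(1.25) + (2.5)·(-2.75) + (-1.5)·(0.25)) / 3 = -8.5/3 = -2.8333
  S[Z,Z] = ((1.25)·(1.25) + (1.25)·(1.25) + (-2.75)·(-2.75) + (0.25)·(0.25)) / 3 = 10.75/3 = 3.5833

S is symmetric (S[j,i] = S[i,j]). Assembling:

S = [[9.6667, -5.3333, 5.1667],
 [-5.3333, 3, -2.8333],
 [5.1667, -2.8333, 3.5833]]


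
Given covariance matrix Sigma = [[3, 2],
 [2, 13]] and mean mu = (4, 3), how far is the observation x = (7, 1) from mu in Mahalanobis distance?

Step 1 — centre the observation: (x - mu) = (3, -2).

Step 2 — invert Sigma. det(Sigma) = 3·13 - (2)² = 35.
  Sigma^{-1} = (1/det) · [[d, -b], [-b, a]] = [[0.3714, -0.0571],
 [-0.0571, 0.0857]].

Step 3 — form the quadratic (x - mu)^T · Sigma^{-1} · (x - mu):
  Sigma^{-1} · (x - mu) = (1.2286, -0.3429).
  (x - mu)^T · [Sigma^{-1} · (x - mu)] = (3)·(1.2286) + (-2)·(-0.3429) = 4.3714.

Step 4 — take square root: d = √(4.3714) ≈ 2.0908.

d(x, mu) = √(4.3714) ≈ 2.0908


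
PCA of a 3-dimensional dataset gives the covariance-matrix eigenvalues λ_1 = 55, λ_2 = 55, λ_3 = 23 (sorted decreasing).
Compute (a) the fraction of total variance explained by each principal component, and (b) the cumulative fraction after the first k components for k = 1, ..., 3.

Step 1 — total variance = trace(Sigma) = Σ λ_i = 55 + 55 + 23 = 133.

Step 2 — fraction explained by component i = λ_i / Σ λ:
  PC1: 55/133 = 0.4135
  PC2: 55/133 = 0.4135
  PC3: 23/133 = 0.1729

Step 3 — cumulative fraction after k components = (λ_1 + ... + λ_k) / Σ λ:
  k = 1: 55/133 = 0.4135
  k = 2: (55 + 55)/133 = 110/133 = 0.8271
  k = 3: (55 + 55 + 23)/133 = 133/133 = 1

Summary (fraction, with percent):

explained: PC1 0.4135 (41.35%), PC2 0.4135 (41.35%), PC3 0.1729 (17.29%);  cumulative: 0.4135, 0.8271, 1


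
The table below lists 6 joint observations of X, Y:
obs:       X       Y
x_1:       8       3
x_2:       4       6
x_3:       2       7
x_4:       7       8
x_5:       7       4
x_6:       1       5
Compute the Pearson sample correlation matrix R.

Step 1 — column means:
  mean(X) = (8 + 4 + 2 + 7 + 7 + 1) / 6 = 29/6 = 4.8333
  mean(Y) = (3 + 6 + 7 + 8 + 4 + 5) / 6 = 33/6 = 5.5

Step 2 — sample variances and covariances s[i,j] = (1/(n-1)) · Σ_k (x_{k,i} - mean_i) · (x_{k,j} - mean_j), with n-1 = 5:
  s[X,X] = ((3.1667)·(3.1667) + (-0.8333)·(-0.8333) + (-2.8333)·(-2.8333) + (2.1667)·(2.1667) + (2.1667)·(2.1667) + (-3.8333)·(-3.8333)) / 5 = 42.8333/5 = 8.5667
  s[X,Y] = ((3.1667)·(-2.5) + (-0.8333)·(0.5) + (-2.8333)·(1.5) + (2.1667)·(2.5) + (2.1667)·(-1.5) + (-3.8333)·(-0.5)) / 5 = -8.5/5 = -1.7
  s[Y,Y] = ((-2.5)·(-2.5) + (0.5)·(0.5) + (1.5)·(1.5) + (2.5)·(2.5) + (-1.5)·(-1.5) + (-0.5)·(-0.5)) / 5 = 17.5/5 = 3.5
  Sample standard deviations s_i = √(s[i,i]):
  s(X) = √(8.5667) = 2.9269
  s(Y) = √(3.5) = 1.8708

Step 3 — r_{ij} = s_{ij} / (s_i · s_j):
  r[X,X] = 1 (diagonal).
  r[X,Y] = -1.7 / (2.9269 · 1.8708) = -1.7 / 5.4757 = -0.3105
  r[Y,Y] = 1 (diagonal).

R is symmetric with unit diagonal. Assembling:

R = [[1, -0.3105],
 [-0.3105, 1]]


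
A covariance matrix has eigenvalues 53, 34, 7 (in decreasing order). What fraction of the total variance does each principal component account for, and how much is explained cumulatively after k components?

Step 1 — total variance = trace(Sigma) = Σ λ_i = 53 + 34 + 7 = 94.

Step 2 — fraction explained by component i = λ_i / Σ λ:
  PC1: 53/94 = 0.5638
  PC2: 34/94 = 0.3617
  PC3: 7/94 = 0.0745

Step 3 — cumulative fraction after k components = (λ_1 + ... + λ_k) / Σ λ:
  k = 1: 53/94 = 0.5638
  k = 2: (53 + 34)/94 = 87/94 = 0.9255
  k = 3: (53 + 34 + 7)/94 = 94/94 = 1

Summary (fraction, with percent):

explained: PC1 0.5638 (56.38%), PC2 0.3617 (36.17%), PC3 0.0745 (7.45%);  cumulative: 0.5638, 0.9255, 1


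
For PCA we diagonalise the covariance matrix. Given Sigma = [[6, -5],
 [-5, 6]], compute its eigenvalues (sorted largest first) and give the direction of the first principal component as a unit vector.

Step 1 — characteristic polynomial of 2×2 Sigma:
  det(Sigma - λI) = λ² - trace · λ + det = 0.
  trace = 6 + 6 = 12, det = 6·6 - (-5)² = 11.
Step 2 — discriminant:
  Δ = trace² - 4·det = 144 - 44 = 100.
Step 3 — eigenvalues:
  λ = (trace ± √Δ)/2 = (12 ± 10)/2,
  λ_1 = 11,  λ_2 = 1.

Step 4 — unit eigenvector for λ_1: solve (Sigma - λ_1 I)v = 0. First row:
  (6 - 11)·v_x + (-5)·v_y = 0, i.e. (-5)·v_x + (-5)·v_y = 0,
  so v ∝ (b, λ_1 - a) = (-5, 5); multiply by -1 so the first entry is positive: u = (5, -5).
  ||u|| = √((5)² + (-5)²) = √(50) ≈ 7.0711,
  v_1 = u/||u|| ≈ (0.7071, -0.7071) (||v_1|| = 1).

λ_1 = 11,  λ_2 = 1;  v_1 ≈ (0.7071, -0.7071)


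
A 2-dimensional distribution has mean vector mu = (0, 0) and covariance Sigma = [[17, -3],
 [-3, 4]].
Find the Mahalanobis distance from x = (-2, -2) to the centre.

Step 1 — centre the observation: (x - mu) = (-2, -2).

Step 2 — invert Sigma. det(Sigma) = 17·4 - (-3)² = 59.
  Sigma^{-1} = (1/det) · [[d, -b], [-b, a]] = [[0.0678, 0.0508],
 [0.0508, 0.2881]].

Step 3 — form the quadratic (x - mu)^T · Sigma^{-1} · (x - mu):
  Sigma^{-1} · (x - mu) = (-0.2373, -0.678).
  (x - mu)^T · [Sigma^{-1} · (x - mu)] = (-2)·(-0.2373) + (-2)·(-0.678) = 1.8305.

Step 4 — take square root: d = √(1.8305) ≈ 1.353.

d(x, mu) = √(1.8305) ≈ 1.353


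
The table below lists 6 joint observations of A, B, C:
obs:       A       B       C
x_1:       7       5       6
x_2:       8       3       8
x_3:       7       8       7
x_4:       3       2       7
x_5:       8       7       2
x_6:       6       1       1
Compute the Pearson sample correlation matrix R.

Step 1 — column means:
  mean(A) = (7 + 8 + 7 + 3 + 8 + 6) / 6 = 39/6 = 6.5
  mean(B) = (5 + 3 + 8 + 2 + 7 + 1) / 6 = 26/6 = 4.3333
  mean(C) = (6 + 8 + 7 + 7 + 2 + 1) / 6 = 31/6 = 5.1667

Step 2 — sample variances and covariances s[i,j] = (1/(n-1)) · Σ_k (x_{k,i} - mean_i) · (x_{k,j} - mean_j), with n-1 = 5:
  s[A,A] = ((0.5)·(0.5) + (1.5)·(1.5) + (0.5)·(0.5) + (-3.5)·(-3.5) + (1.5)·(1.5) + (-0.5)·(-0.5)) / 5 = 17.5/5 = 3.5
  s[A,B] = ((0.5)·(0.6667) + (1.5)·(-1.3333) + (0.5)·(3.6667) + (-3.5)·(-2.3333) + (1.5)·(2.6667) + (-0.5)·(-3.3333)) / 5 = 14/5 = 2.8
  s[A,C] = ((0.5)·(0.8333) + (1.5)·(2.8333) + (0.5)·(1.8333) + (-3.5)·(1.8333) + (1.5)·(-3.1667) + (-0.5)·(-4.1667)) / 5 = -3.5/5 = -0.7
  s[B,B] = ((0.6667)·(0.6667) + (-1.3333)·(-1.3333) + (3.6667)·(3.6667) + (-2.3333)·(-2.3333) + (2.6667)·(2.6667) + (-3.3333)·(-3.3333)) / 5 = 39.3333/5 = 7.8667
  s[B,C] = ((0.6667)·(0.8333) + (-1.3333)·(2.8333) + (3.6667)·(1.8333) + (-2.3333)·(1.8333) + (2.6667)·(-3.1667) + (-3.3333)·(-4.1667)) / 5 = 4.6667/5 = 0.9333
  s[C,C] = ((0.8333)·(0.8333) + (2.8333)·(2.8333) + (1.8333)·(1.8333) + (1.8333)·(1.8333) + (-3.1667)·(-3.1667) + (-4.1667)·(-4.1667)) / 5 = 42.8333/5 = 8.5667
  Sample standard deviations s_i = √(s[i,i]):
  s(A) = √(3.5) = 1.8708
  s(B) = √(7.8667) = 2.8048
  s(C) = √(8.5667) = 2.9269

Step 3 — r_{ij} = s_{ij} / (s_i · s_j):
  r[A,A] = 1 (diagonal).
  r[A,B] = 2.8 / (1.8708 · 2.8048) = 2.8 / 5.2472 = 0.5336
  r[A,C] = -0.7 / (1.8708 · 2.9269) = -0.7 / 5.4757 = -0.1278
  r[B,B] = 1 (diagonal).
  r[B,C] = 0.9333 / (2.8048 · 2.9269) = 0.9333 / 8.2092 = 0.1137
  r[C,C] = 1 (diagonal).

R is symmetric with unit diagonal. Assembling:

R = [[1, 0.5336, -0.1278],
 [0.5336, 1, 0.1137],
 [-0.1278, 0.1137, 1]]


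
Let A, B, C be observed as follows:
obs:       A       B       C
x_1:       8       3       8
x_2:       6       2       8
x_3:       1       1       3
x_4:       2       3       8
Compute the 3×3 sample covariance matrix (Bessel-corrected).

Step 1 — column means:
  mean(A) = (8 + 6 + 1 + 2) / 4 = 17/4 = 4.25
  mean(B) = (3 + 2 + 1 + 3) / 4 = 9/4 = 2.25
  mean(C) = (8 + 8 + 3 + 8) / 4 = 27/4 = 6.75

Step 2 — sample covariance S[i,j] = (1/(n-1)) · Σ_k (x_{k,i} - mean_i) · (x_{k,j} - mean_j), with n-1 = 3.
  S[A,A] = ((3.75)·(3.75) + (1.75)·(1.75) + (-3.25)·(-3.25) + (-2.25)·(-2.25)) / 3 = 32.75/3 = 10.9167
  S[A,B] = ((3.75)·(0.75) + (1.75)·(-0.25) + (-3.25)·(-1.25) + (-2.25)·(0.75)) / 3 = 4.75/3 = 1.5833
  S[A,C] = ((3.75)·(1.25) + (1.75)·(1.25) + (-3.25)·(-3.75) + (-2.25)·(1.25)) / 3 = 16.25/3 = 5.4167
  S[B,B] = ((0.75)·(0.75) + (-0.25)·(-0.25) + (-1.25)·(-1.25) + (0.75)·(0.75)) / 3 = 2.75/3 = 0.9167
  S[B,C] = ((0.75)·(1.25) + (-0.25)·(1.25) + (-1.25)·(-3.75) + (0.75)·(1.25)) / 3 = 6.25/3 = 2.0833
  S[C,C] = ((1.25)·(1.25) + (1.25)·(1.25) + (-3.75)·(-3.75) + (1.25)·(1.25)) / 3 = 18.75/3 = 6.25

S is symmetric (S[j,i] = S[i,j]). Assembling:

S = [[10.9167, 1.5833, 5.4167],
 [1.5833, 0.9167, 2.0833],
 [5.4167, 2.0833, 6.25]]


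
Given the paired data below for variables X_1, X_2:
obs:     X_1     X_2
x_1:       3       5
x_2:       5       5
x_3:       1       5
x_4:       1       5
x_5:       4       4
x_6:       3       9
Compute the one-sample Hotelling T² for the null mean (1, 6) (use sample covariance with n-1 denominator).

Step 1 — sample mean vector:
  mean(X_1) = (3 + 5 + 1 + 1 + 4 + 3) / 6 = 17/6 = 2.8333
  mean(X_2) = (5 + 5 + 5 + 5 + 4 + 9) / 6 = 33/6 = 5.5
  x̄ = (2.8333, 5.5),  deviation x̄ - mu_0 = (2.8333, 5.5) - (1, 6) = (1.8333, -0.5).

Step 2 — sample covariance matrix, S[i,j] = (1/(n-1)) · Σ_k (x_{k,i} - mean_i) · (x_{k,j} - mean_j), divisor n-1 = 5:
  S[X_1,X_1] = ((0.1667)·(0.1667) + (2.1667)·(2.1667) + (-1.8333)·(-1.8333) + (-1.8333)·(-1.8333) + (1.1667)·(1.1667) + (0.1667)·(0.1667)) / 5 = 12.8333/5 = 2.5667
  S[X_1,X_2] = ((0.1667)·(-0.5) + (2.1667)·(-0.5) + (-1.8333)·(-0.5) + (-1.8333)·(-0.5) + (1.1667)·(-1.5) + (0.1667)·(3.5)) / 5 = -0.5/5 = -0.1
  S[X_2,X_2] = ((-0.5)·(-0.5) + (-0.5)·(-0.5) + (-0.5)·(-0.5) + (-0.5)·(-0.5) + (-1.5)·(-1.5) + (3.5)·(3.5)) / 5 = 15.5/5 = 3.1
  S = [[2.5667, -0.1],
 [-0.1, 3.1]].

Step 3 — invert S. det(S) = 2.5667·3.1 - (-0.1)² = 7.9467.
  S^{-1} = (1/det) · [[d, -b], [-b, a]] = [[0.3901, 0.0126],
 [0.0126, 0.323]].

Step 4 — quadratic form (x̄ - mu_0)^T · S^{-1} · (x̄ - mu_0):
  S^{-1} · (x̄ - mu_0) = (0.7089, -0.1384),
  (x̄ - mu_0)^T · [...] = (1.8333)·(0.7089) + (-0.5)·(-0.1384) = 1.3688.

Step 5 — scale by n: T² = 6 · 1.3688 = 8.2131.

T² ≈ 8.2131


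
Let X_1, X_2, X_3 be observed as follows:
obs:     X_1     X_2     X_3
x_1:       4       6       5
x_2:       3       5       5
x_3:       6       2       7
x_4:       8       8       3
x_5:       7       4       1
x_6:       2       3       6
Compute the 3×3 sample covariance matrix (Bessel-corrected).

Step 1 — column means:
  mean(X_1) = (4 + 3 + 6 + 8 + 7 + 2) / 6 = 30/6 = 5
  mean(X_2) = (6 + 5 + 2 + 8 + 4 + 3) / 6 = 28/6 = 4.6667
  mean(X_3) = (5 + 5 + 7 + 3 + 1 + 6) / 6 = 27/6 = 4.5

Step 2 — sample covariance S[i,j] = (1/(n-1)) · Σ_k (x_{k,i} - mean_i) · (x_{k,j} - mean_j), with n-1 = 5.
  S[X_1,X_1] = ((-1)·(-1) + (-2)·(-2) + (1)·(1) + (3)·(3) + (2)·(2) + (-3)·(-3)) / 5 = 28/5 = 5.6
  S[X_1,X_2] = ((-1)·(1.3333) + (-2)·(0.3333) + (1)·(-2.6667) + (3)·(3.3333) + (2)·(-0.6667) + (-3)·(-1.6667)) / 5 = 9/5 = 1.8
  S[X_1,X_3] = ((-1)·(0.5) + (-2)·(0.5) + (1)·(2.5) + (3)·(-1.5) + (2)·(-3.5) + (-3)·(1.5)) / 5 = -15/5 = -3
  S[X_2,X_2] = ((1.3333)·(1.3333) + (0.3333)·(0.3333) + (-2.6667)·(-2.6667) + (3.3333)·(3.3333) + (-0.6667)·(-0.6667) + (-1.6667)·(-1.6667)) / 5 = 23.3333/5 = 4.6667
  S[X_2,X_3] = ((1.3333)·(0.5) + (0.3333)·(0.5) + (-2.6667)·(2.5) + (3.3333)·(-1.5) + (-0.6667)·(-3.5) + (-1.6667)·(1.5)) / 5 = -11/5 = -2.2
  S[X_3,X_3] = ((0.5)·(0.5) + (0.5)·(0.5) + (2.5)·(2.5) + (-1.5)·(-1.5) + (-3.5)·(-3.5) + (1.5)·(1.5)) / 5 = 23.5/5 = 4.7

S is symmetric (S[j,i] = S[i,j]). Assembling:

S = [[5.6, 1.8, -3],
 [1.8, 4.6667, -2.2],
 [-3, -2.2, 4.7]]


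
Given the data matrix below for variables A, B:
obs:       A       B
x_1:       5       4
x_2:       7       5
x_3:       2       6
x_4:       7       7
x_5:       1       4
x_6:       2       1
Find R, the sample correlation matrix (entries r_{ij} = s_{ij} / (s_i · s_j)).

Step 1 — column means:
  mean(A) = (5 + 7 + 2 + 7 + 1 + 2) / 6 = 24/6 = 4
  mean(B) = (4 + 5 + 6 + 7 + 4 + 1) / 6 = 27/6 = 4.5

Step 2 — sample variances and covariances s[i,j] = (1/(n-1)) · Σ_k (x_{k,i} - mean_i) · (x_{k,j} - mean_j), with n-1 = 5:
  s[A,A] = ((1)·(1) + (3)·(3) + (-2)·(-2) + (3)·(3) + (-3)·(-3) + (-2)·(-2)) / 5 = 36/5 = 7.2
  s[A,B] = ((1)·(-0.5) + (3)·(0.5) + (-2)·(1.5) + (3)·(2.5) + (-3)·(-0.5) + (-2)·(-3.5)) / 5 = 14/5 = 2.8
  s[B,B] = ((-0.5)·(-0.5) + (0.5)·(0.5) + (1.5)·(1.5) + (2.5)·(2.5) + (-0.5)·(-0.5) + (-3.5)·(-3.5)) / 5 = 21.5/5 = 4.3
  Sample standard deviations s_i = √(s[i,i]):
  s(A) = √(7.2) = 2.6833
  s(B) = √(4.3) = 2.0736

Step 3 — r_{ij} = s_{ij} / (s_i · s_j):
  r[A,A] = 1 (diagonal).
  r[A,B] = 2.8 / (2.6833 · 2.0736) = 2.8 / 5.5642 = 0.5032
  r[B,B] = 1 (diagonal).

R is symmetric with unit diagonal. Assembling:

R = [[1, 0.5032],
 [0.5032, 1]]


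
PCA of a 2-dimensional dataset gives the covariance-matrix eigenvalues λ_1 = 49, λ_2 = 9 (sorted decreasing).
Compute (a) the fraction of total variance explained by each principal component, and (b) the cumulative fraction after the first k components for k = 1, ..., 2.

Step 1 — total variance = trace(Sigma) = Σ λ_i = 49 + 9 = 58.

Step 2 — fraction explained by component i = λ_i / Σ λ:
  PC1: 49/58 = 0.8448
  PC2: 9/58 = 0.1552

Step 3 — cumulative fraction after k components = (λ_1 + ... + λ_k) / Σ λ:
  k = 1: 49/58 = 0.8448
  k = 2: (49 + 9)/58 = 58/58 = 1

Summary (fraction, with percent):

explained: PC1 0.8448 (84.48%), PC2 0.1552 (15.52%);  cumulative: 0.8448, 1


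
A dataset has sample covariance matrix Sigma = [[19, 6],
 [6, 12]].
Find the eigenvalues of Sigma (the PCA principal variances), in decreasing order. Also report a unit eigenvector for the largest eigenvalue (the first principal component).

Step 1 — characteristic polynomial of 2×2 Sigma:
  det(Sigma - λI) = λ² - trace · λ + det = 0.
  trace = 19 + 12 = 31, det = 19·12 - (6)² = 192.
Step 2 — discriminant:
  Δ = trace² - 4·det = 961 - 768 = 193.
Step 3 — eigenvalues:
  λ = (trace ± √Δ)/2 = (31 ± 13.8924)/2,
  λ_1 = 22.4462,  λ_2 = 8.5538.

Step 4 — unit eigenvector for λ_1: solve (Sigma - λ_1 I)v = 0. First row:
  (19 - 22.4462)·v_x + (6)·v_y = 0, i.e. (-3.4462)·v_x + (6)·v_y = 0,
  so v ∝ (b, λ_1 - a) = (6, 3.4462) = u.
  ||u|| = √((6)² + (3.4462)²) = √(47.8764) ≈ 6.9193,
  v_1 = u/||u|| ≈ (0.8671, 0.4981) (||v_1|| = 1).

λ_1 = 22.4462,  λ_2 = 8.5538;  v_1 ≈ (0.8671, 0.4981)


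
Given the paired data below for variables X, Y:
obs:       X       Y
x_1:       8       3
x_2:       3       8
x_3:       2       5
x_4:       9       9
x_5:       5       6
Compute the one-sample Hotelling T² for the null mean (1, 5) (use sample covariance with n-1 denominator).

Step 1 — sample mean vector:
  mean(X) = (8 + 3 + 2 + 9 + 5) / 5 = 27/5 = 5.4
  mean(Y) = (3 + 8 + 5 + 9 + 6) / 5 = 31/5 = 6.2
  x̄ = (5.4, 6.2),  deviation x̄ - mu_0 = (5.4, 6.2) - (1, 5) = (4.4, 1.2).

Step 2 — sample covariance matrix, S[i,j] = (1/(n-1)) · Σ_k (x_{k,i} - mean_i) · (x_{k,j} - mean_j), divisor n-1 = 4:
  S[X,X] = ((2.6)·(2.6) + (-2.4)·(-2.4) + (-3.4)·(-3.4) + (3.6)·(3.6) + (-0.4)·(-0.4)) / 4 = 37.2/4 = 9.3
  S[X,Y] = ((2.6)·(-3.2) + (-2.4)·(1.8) + (-3.4)·(-1.2) + (3.6)·(2.8) + (-0.4)·(-0.2)) / 4 = 1.6/4 = 0.4
  S[Y,Y] = ((-3.2)·(-3.2) + (1.8)·(1.8) + (-1.2)·(-1.2) + (2.8)·(2.8) + (-0.2)·(-0.2)) / 4 = 22.8/4 = 5.7
  S = [[9.3, 0.4],
 [0.4, 5.7]].

Step 3 — invert S. det(S) = 9.3·5.7 - (0.4)² = 52.85.
  S^{-1} = (1/det) · [[d, -b], [-b, a]] = [[0.1079, -0.0076],
 [-0.0076, 0.176]].

Step 4 — quadratic form (x̄ - mu_0)^T · S^{-1} · (x̄ - mu_0):
  S^{-1} · (x̄ - mu_0) = (0.4655, 0.1779),
  (x̄ - mu_0)^T · [...] = (4.4)·(0.4655) + (1.2)·(0.1779) = 2.2615.

Step 5 — scale by n: T² = 5 · 2.2615 = 11.3075.

T² ≈ 11.3075


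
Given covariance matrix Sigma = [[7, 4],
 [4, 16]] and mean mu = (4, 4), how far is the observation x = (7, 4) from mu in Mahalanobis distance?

Step 1 — centre the observation: (x - mu) = (3, 0).

Step 2 — invert Sigma. det(Sigma) = 7·16 - (4)² = 96.
  Sigma^{-1} = (1/det) · [[d, -b], [-b, a]] = [[0.1667, -0.0417],
 [-0.0417, 0.0729]].

Step 3 — form the quadratic (x - mu)^T · Sigma^{-1} · (x - mu):
  Sigma^{-1} · (x - mu) = (0.5, -0.125).
  (x - mu)^T · [Sigma^{-1} · (x - mu)] = (3)·(0.5) + (0)·(-0.125) = 1.5.

Step 4 — take square root: d = √(1.5) ≈ 1.2247.

d(x, mu) = √(1.5) ≈ 1.2247
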